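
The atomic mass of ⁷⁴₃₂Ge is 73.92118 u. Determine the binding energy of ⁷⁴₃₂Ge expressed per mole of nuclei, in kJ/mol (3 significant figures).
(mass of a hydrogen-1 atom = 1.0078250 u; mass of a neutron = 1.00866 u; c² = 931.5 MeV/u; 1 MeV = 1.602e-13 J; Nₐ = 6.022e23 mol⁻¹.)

6.23e+10 kJ/mol

Σm = 32·m(¹H) + 42·m_n = 32.2504000 + 42.36372 = 74.6141200 u
Δm = 74.6141200 − 73.92118 = 0.6929400 u
Binding energy = Δm·c² = 0.6929400 × 931.5 MeV/u = 645.474 MeV
Per nucleus in joules: 645.474 MeV × 1.602e-13 J/MeV = 1.0340e-10 J
Per mole: 1.0340e-10 J × 6.022e23 mol⁻¹ = 6.2267e+13 J/mol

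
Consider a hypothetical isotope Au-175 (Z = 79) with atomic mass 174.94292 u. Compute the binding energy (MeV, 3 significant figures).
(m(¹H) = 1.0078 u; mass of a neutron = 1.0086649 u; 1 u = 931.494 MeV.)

1400 MeV

Σm = 79·m(¹H) + 96·m_n = 79.6162 + 96.8318304 = 176.4480304 u
Δm = 176.4480304 − 174.94292 = 1.5051104 u
Converting to energy: 1.5051104 u × 931.494 MeV/u = 1402.00 MeV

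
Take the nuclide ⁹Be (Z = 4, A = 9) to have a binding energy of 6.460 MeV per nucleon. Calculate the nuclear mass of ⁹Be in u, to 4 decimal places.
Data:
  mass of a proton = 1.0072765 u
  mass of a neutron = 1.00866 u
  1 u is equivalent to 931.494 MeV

Total binding energy = 9 × 6.460 = 58.140 MeV
Mass defect = 58.140 MeV / (931.494 MeV/u) = 0.062416 u
Constituent mass = 4(1.0072765) + 5(1.00866) = 9.0724060 u
Nuclear mass = 9.0724060 − 0.062416 = 9.0099900 u ≈ 9.0100 u (to 4 decimal places)

9.0100 u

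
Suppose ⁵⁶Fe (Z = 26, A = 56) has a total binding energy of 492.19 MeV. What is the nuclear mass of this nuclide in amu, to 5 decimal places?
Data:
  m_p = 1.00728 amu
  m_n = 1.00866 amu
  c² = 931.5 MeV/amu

55.92070 amu

Mass defect = 492.19 MeV / (931.5 MeV/amu) = 0.5283843 amu
Constituent mass = 26(1.00728) + 30(1.00866) = 56.44908 amu
Nuclear mass = 56.44908 − 0.5283843 = 55.9206957 amu ≈ 55.92070 amu (to 5 decimal places)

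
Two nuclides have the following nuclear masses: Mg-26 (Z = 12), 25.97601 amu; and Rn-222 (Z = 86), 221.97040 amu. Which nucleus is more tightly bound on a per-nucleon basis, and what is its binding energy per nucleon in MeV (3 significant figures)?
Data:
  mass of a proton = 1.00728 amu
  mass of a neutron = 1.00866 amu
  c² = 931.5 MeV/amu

Mg-26; 8.33 MeV/nucleon

Mg-26: Σm = 12(1.00728) + 14(1.00866) = 26.20860 amu; Δm = 0.23259 amu; E_B = 216.66 MeV; E_B/A = 8.333 MeV
Rn-222: Σm = 86(1.00728) + 136(1.00866) = 223.80384 amu; Δm = 1.83344 amu; E_B = 1707.8 MeV; E_B/A = 7.693 MeV
Mg-26 has the higher binding energy per nucleon, so it is the more tightly bound nucleus.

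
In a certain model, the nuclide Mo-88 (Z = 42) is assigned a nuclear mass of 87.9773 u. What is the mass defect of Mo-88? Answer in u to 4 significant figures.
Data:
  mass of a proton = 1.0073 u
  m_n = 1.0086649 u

0.7279 u

Total constituent mass: 42 × 1.0073 + 46 × 1.0086649 = 88.7051854 u
Δm = 88.7051854 − 87.9773 = 0.7278854 u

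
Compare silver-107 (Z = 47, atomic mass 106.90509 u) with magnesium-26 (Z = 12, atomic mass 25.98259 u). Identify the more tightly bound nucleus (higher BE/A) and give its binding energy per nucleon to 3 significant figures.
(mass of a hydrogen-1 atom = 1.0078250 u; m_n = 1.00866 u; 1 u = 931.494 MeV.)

silver-107: Σm = 47(1.0078250) + 60(1.00866) = 107.8873750 u; Δm = 0.9822850 u; E_B = 914.99 MeV; E_B/A = 8.551 MeV
magnesium-26: Σm = 12(1.0078250) + 14(1.00866) = 26.2151400 u; Δm = 0.2325500 u; E_B = 216.6189 MeV; E_B/A = 8.331 MeV
silver-107 has the higher binding energy per nucleon, so it is the more tightly bound nucleus.

silver-107; 8.55 MeV/nucleon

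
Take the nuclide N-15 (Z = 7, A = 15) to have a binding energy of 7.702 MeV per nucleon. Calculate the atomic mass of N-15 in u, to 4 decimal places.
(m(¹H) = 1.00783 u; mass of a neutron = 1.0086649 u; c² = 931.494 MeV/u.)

Total binding energy = 15 × 7.702 = 115.530 MeV
Mass defect = 115.530 MeV / (931.494 MeV/u) = 0.124027 u
Constituent mass = 7(1.00783) + 8(1.0086649) = 15.1241292 u
Atomic mass = 15.1241292 − 0.124027 = 15.0001022 u ≈ 15.0001 u (to 4 decimal places)

15.0001 u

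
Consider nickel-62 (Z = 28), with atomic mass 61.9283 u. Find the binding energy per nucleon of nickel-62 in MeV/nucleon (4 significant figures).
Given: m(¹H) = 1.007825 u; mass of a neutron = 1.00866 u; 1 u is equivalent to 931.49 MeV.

8.793 MeV/nucleon

Total constituent mass: 28 × 1.007825 + 34 × 1.00866 = 62.513540 u
Δm = 62.513540 − 61.9283 = 0.585240 u
Binding energy = Δm·c² = 0.585240 × 931.49 MeV/u = 545.145 MeV
Per nucleon: 545.145 / 62 = 8.793 MeV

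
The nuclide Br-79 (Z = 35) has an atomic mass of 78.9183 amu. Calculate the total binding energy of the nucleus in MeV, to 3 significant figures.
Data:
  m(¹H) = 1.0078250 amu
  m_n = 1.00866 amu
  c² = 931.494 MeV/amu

686 MeV

The nucleus contains 35 protons and 79 − 35 = 44 neutrons.
Σm = 35·m(¹H) + 44·m_n = 35.2738750 + 44.38104 = 79.6549150 amu
Δm = 79.6549150 − 78.9183 = 0.7366150 amu
Converting to energy: 0.7366150 amu × 931.494 MeV/amu = 686.152 MeV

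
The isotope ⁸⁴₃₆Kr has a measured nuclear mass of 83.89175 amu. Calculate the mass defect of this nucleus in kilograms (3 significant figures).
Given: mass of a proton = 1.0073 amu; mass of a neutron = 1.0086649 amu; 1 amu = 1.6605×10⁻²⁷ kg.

1.31e-27 kg

Mass of separated nucleons = 36(1.0073) + 48(1.0086649) = 36.2628 + 48.4159152 = 84.6787152 amu
Δm = 84.6787152 − 83.89175 = 0.7869652 amu
In SI units: 0.7869652 amu × 1.6605×10⁻²⁷ kg/amu = 1.3068e-27 kg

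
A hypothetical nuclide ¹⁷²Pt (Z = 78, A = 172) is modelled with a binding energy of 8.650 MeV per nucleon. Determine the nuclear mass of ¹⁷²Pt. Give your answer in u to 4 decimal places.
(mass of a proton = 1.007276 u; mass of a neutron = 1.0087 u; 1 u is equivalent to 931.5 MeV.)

Total binding energy = 172 × 8.650 = 1487.800 MeV
Mass defect = 1487.800 MeV / (931.5 MeV/u) = 1.597209 u
Constituent mass = 78(1.007276) + 94(1.0087) = 173.385328 u
Nuclear mass = 173.385328 − 1.597209 = 171.788119 u ≈ 171.7881 u (to 4 decimal places)

171.7881 u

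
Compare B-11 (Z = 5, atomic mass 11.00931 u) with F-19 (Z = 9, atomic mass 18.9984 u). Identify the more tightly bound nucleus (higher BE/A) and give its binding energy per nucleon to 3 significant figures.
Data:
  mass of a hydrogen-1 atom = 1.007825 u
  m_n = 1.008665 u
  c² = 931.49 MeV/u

B-11: Σm = 5(1.007825) + 6(1.008665) = 11.091115 u; Δm = 0.081805 u; E_B = 76.201 MeV; E_B/A = 6.927 MeV
F-19: Σm = 9(1.007825) + 10(1.008665) = 19.157075 u; Δm = 0.158675 u; E_B = 147.80 MeV; E_B/A = 7.779 MeV
F-19 has the higher binding energy per nucleon, so it is the more tightly bound nucleus.

F-19; 7.78 MeV/nucleon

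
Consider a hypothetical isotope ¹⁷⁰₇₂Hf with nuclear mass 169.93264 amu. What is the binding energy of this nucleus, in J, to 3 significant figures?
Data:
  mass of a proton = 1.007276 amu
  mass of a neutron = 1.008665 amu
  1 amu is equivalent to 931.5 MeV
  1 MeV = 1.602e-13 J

Z = 72, so N = A − Z = 170 − 72 = 98.
Σm = 72·m_p + 98·m_n = 72.523872 + 98.849170 = 171.373042 amu
The mass defect is 171.373042 − 169.93264 = 1.440402 amu.
E_B = 1.440402 × 931.5 = 1341.73 MeV
In joules: 1341.73 MeV × 1.602e-13 J/MeV = 2.1495e-10 J

2.15e-10 J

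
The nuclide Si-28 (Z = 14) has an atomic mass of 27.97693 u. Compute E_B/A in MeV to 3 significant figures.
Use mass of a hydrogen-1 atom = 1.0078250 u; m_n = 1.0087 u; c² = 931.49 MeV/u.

8.46 MeV/nucleon

Mass of separated nucleons = 14(1.0078250) + 14(1.0087) = 14.1095500 + 14.1218 = 28.2313500 u
Mass defect Δm = 28.2313500 − 27.97693 = 0.2544200 u
Binding energy = Δm·c² = 0.2544200 × 931.49 MeV/u = 236.990 MeV
Dividing by A = 28 gives 8.464 MeV per nucleon.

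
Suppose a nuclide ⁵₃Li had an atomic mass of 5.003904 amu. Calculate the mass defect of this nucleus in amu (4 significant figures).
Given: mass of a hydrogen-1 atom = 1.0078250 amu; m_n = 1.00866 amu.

Total constituent mass: 3 × 1.0078250 + 2 × 1.00866 = 5.0407950 amu
Δm = 5.0407950 − 5.003904 = 0.0368910 amu

0.03689 amu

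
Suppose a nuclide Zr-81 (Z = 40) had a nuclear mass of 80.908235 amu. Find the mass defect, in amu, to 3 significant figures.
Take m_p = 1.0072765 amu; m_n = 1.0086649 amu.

0.738 amu

The nucleus contains 40 protons and 81 − 40 = 41 neutrons.
Total constituent mass: 40 × 1.0072765 + 41 × 1.0086649 = 81.6463209 amu
Δm = 81.6463209 − 80.908235 = 0.7380859 amu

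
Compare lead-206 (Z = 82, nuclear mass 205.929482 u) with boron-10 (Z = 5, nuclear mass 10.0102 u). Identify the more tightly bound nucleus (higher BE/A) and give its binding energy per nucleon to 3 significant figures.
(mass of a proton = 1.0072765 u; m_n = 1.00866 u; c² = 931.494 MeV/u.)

lead-206; 7.87 MeV/nucleon

lead-206: Σm = 82(1.0072765) + 124(1.00866) = 207.6705130 u; Δm = 1.7410310 u; E_B = 1621.8 MeV; E_B/A = 7.873 MeV
boron-10: Σm = 5(1.0072765) + 5(1.00866) = 10.0796825 u; Δm = 0.0694825 u; E_B = 64.723 MeV; E_B/A = 6.472 MeV
lead-206 has the higher binding energy per nucleon, so it is the more tightly bound nucleus.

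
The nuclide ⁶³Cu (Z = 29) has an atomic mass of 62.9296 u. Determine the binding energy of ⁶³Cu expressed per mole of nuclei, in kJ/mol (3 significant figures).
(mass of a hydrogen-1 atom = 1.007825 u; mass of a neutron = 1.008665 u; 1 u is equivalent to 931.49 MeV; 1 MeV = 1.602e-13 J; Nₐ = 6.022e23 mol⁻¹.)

Total constituent mass: 29 × 1.007825 + 34 × 1.008665 = 63.521535 u
Mass defect Δm = 63.521535 − 62.9296 = 0.591935 u
Binding energy = Δm·c² = 0.591935 × 931.49 MeV/u = 551.382 MeV
Per nucleus in joules: 551.382 MeV × 1.602e-13 J/MeV = 8.8331e-11 J
Per mole: 8.8331e-11 J × 6.022e23 mol⁻¹ = 5.3193e+13 J/mol

5.32e+10 kJ/mol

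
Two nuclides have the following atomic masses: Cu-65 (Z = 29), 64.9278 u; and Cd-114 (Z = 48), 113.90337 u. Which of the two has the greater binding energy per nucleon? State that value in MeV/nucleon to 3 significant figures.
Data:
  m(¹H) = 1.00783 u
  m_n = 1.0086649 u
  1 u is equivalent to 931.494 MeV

Cu-65: Σm = 29(1.00783) + 36(1.0086649) = 65.5390064 u; Δm = 0.6112064 u; E_B = 569.34 MeV; E_B/A = 8.759 MeV
Cd-114: Σm = 48(1.00783) + 66(1.0086649) = 114.9477234 u; Δm = 1.0443534 u; E_B = 972.81 MeV; E_B/A = 8.533 MeV
Cu-65 has the higher binding energy per nucleon, so it is the more tightly bound nucleus.

Cu-65; 8.76 MeV/nucleon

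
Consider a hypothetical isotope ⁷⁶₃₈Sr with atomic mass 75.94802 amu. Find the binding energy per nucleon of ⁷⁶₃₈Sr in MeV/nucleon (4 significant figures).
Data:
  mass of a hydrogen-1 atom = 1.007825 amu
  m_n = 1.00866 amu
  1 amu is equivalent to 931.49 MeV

8.315 MeV/nucleon

With 38 protons and 38 neutrons (A = 76):
Total constituent mass: 38 × 1.007825 + 38 × 1.00866 = 76.626430 amu
The mass defect is 76.626430 − 75.94802 = 0.678410 amu.
E_B = 0.678410 × 931.49 = 631.932 MeV
BE/A = 631.932 MeV / 76 = 8.315 MeV/nucleon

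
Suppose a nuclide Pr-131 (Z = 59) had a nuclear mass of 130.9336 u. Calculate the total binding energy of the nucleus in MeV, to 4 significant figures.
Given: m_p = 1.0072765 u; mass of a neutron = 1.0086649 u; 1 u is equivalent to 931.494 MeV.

1043 MeV

Z = 59, so N = A − Z = 131 − 59 = 72.
Total constituent mass: 59 × 1.0072765 + 72 × 1.0086649 = 132.0531863 u
Mass defect Δm = 132.0531863 − 130.9336 = 1.1195863 u
Converting to energy: 1.1195863 u × 931.494 MeV/u = 1042.89 MeV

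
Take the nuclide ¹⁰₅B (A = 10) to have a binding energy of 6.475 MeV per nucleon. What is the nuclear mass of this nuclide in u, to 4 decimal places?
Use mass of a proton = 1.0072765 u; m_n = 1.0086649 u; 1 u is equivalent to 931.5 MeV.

10.0102 u

Total binding energy = 10 × 6.475 = 64.750 MeV
Mass defect = 64.750 MeV / (931.5 MeV/u) = 0.069512 u
Constituent mass = 5(1.0072765) + 5(1.0086649) = 10.0797070 u
Nuclear mass = 10.0797070 − 0.069512 = 10.0101950 u ≈ 10.0102 u (to 4 decimal places)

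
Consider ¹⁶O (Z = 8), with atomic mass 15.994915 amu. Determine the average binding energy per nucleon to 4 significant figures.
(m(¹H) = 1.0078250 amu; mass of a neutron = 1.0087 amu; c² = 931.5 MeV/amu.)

7.993 MeV/nucleon

Z = 8, so N = A − Z = 16 − 8 = 8.
Σm = 8·m(¹H) + 8·m_n = 8.0626000 + 8.0696 = 16.1322000 amu
The mass defect is 16.1322000 − 15.994915 = 0.1372850 amu.
Binding energy = Δm·c² = 0.1372850 × 931.5 MeV/amu = 127.881 MeV
Dividing by A = 16 gives 7.993 MeV per nucleon.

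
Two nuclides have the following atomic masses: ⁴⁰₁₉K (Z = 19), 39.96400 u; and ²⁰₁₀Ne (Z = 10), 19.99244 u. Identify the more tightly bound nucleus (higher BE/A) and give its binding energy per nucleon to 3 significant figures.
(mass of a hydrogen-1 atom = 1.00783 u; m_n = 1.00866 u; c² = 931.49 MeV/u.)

⁴⁰₁₉K: Σm = 19(1.00783) + 21(1.00866) = 40.33063 u; Δm = 0.36663 u; E_B = 341.51 MeV; E_B/A = 8.538 MeV
²⁰₁₀Ne: Σm = 10(1.00783) + 10(1.00866) = 20.16490 u; Δm = 0.17246 u; E_B = 160.64 MeV; E_B/A = 8.032 MeV
⁴⁰₁₉K has the higher binding energy per nucleon, so it is the more tightly bound nucleus.

⁴⁰₁₉K; 8.54 MeV/nucleon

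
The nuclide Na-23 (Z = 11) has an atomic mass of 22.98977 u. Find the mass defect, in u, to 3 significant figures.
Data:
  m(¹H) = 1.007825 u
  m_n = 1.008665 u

0.200 u

With 11 protons and 12 neutrons (A = 23):
Σm = 11·m(¹H) + 12·m_n = 11.086075 + 12.103980 = 23.190055 u
Δm = 23.190055 − 22.98977 = 0.200285 u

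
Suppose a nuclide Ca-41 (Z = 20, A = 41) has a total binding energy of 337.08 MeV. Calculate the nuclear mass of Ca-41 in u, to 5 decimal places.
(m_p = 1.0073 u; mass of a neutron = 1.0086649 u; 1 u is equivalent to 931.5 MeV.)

40.96609 u

Mass defect = 337.08 MeV / (931.5 MeV/u) = 0.3618680 u
Constituent mass = 20(1.0073) + 21(1.0086649) = 41.3279629 u
Nuclear mass = 41.3279629 − 0.3618680 = 40.9660949 u ≈ 40.96609 u (to 5 decimal places)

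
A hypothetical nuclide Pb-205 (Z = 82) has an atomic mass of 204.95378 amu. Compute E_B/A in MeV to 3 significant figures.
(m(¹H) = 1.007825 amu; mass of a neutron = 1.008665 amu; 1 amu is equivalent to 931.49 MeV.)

With 82 protons and 123 neutrons (A = 205):
Σm = 82·m(¹H) + 123·m_n = 82.641650 + 124.065795 = 206.707445 amu
The mass defect is 206.707445 − 204.95378 = 1.753665 amu.
Converting to energy: 1.753665 amu × 931.49 MeV/amu = 1633.52 MeV
BE/A = 1633.52 MeV / 205 = 7.968 MeV/nucleon

7.97 MeV/nucleon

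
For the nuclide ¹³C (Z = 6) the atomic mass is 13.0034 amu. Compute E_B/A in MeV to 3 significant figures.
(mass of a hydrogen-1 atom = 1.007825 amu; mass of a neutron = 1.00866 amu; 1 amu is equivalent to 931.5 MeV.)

7.46 MeV/nucleon

The nucleus contains 6 protons and 13 − 6 = 7 neutrons.
Σm = 6·m(¹H) + 7·m_n = 6.046950 + 7.06062 = 13.107570 amu
Mass defect Δm = 13.107570 − 13.0034 = 0.104170 amu
E_B = 0.104170 × 931.5 = 97.0344 MeV
Per nucleon: 97.0344 / 13 = 7.464 MeV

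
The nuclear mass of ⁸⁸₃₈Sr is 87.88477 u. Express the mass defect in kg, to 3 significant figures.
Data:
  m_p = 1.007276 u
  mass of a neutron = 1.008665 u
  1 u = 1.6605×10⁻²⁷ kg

1.37e-27 kg

With 38 protons and 50 neutrons (A = 88):
Σm = 38·m_p + 50·m_n = 38.276488 + 50.433250 = 88.709738 u
Δm = 88.709738 − 87.88477 = 0.824968 u
In SI units: 0.824968 u × 1.6605×10⁻²⁷ kg/u = 1.3699e-27 kg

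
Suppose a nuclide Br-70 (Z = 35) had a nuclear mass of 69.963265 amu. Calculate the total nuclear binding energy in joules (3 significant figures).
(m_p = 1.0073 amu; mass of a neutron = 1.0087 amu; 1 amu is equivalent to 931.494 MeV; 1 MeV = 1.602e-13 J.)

Mass of separated nucleons = 35(1.0073) + 35(1.0087) = 35.2555 + 35.3045 = 70.5600 amu
Mass defect Δm = 70.5600 − 69.963265 = 0.596735 amu
E_B = 0.596735 × 931.494 = 555.855 MeV
In joules: 555.855 MeV × 1.602e-13 J/MeV = 8.9048e-11 J

8.90e-11 J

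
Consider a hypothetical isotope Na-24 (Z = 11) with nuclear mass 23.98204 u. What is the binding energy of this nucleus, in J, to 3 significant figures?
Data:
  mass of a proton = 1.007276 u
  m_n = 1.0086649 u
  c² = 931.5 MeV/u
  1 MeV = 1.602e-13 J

3.14e-11 J

Total constituent mass: 11 × 1.007276 + 13 × 1.0086649 = 24.1926797 u
Δm = 24.1926797 − 23.98204 = 0.2106397 u
Converting to energy: 0.2106397 u × 931.5 MeV/u = 196.211 MeV
In joules: 196.211 MeV × 1.602e-13 J/MeV = 3.1433e-11 J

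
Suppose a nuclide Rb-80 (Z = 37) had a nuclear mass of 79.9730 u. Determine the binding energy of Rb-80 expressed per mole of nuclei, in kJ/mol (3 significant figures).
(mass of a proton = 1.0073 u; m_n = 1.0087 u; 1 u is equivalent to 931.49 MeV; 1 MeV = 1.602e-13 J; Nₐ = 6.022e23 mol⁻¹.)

Σm = 37·m_p + 43·m_n = 37.2701 + 43.3741 = 80.6442 u
Δm = 80.6442 − 79.9730 = 0.6712 u
Converting to energy: 0.6712 u × 931.49 MeV/u = 625.216 MeV
Per nucleus in joules: 625.216 MeV × 1.602e-13 J/MeV = 1.0016e-10 J
Per mole: 1.0016e-10 J × 6.022e23 mol⁻¹ = 6.0316e+13 J/mol

6.03e+10 kJ/mol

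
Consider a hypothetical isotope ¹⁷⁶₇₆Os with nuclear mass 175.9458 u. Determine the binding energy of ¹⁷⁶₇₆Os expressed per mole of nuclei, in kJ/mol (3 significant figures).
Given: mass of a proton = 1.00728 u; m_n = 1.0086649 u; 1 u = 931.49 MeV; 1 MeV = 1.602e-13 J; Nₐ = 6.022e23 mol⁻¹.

1.32e+11 kJ/mol

Σm = 76·m_p + 100·m_n = 76.55328 + 100.8664900 = 177.4197700 u
Δm = 177.4197700 − 175.9458 = 1.4739700 u
Binding energy = Δm·c² = 1.4739700 × 931.49 MeV/u = 1372.99 MeV
Per nucleus in joules: 1372.99 MeV × 1.602e-13 J/MeV = 2.1995e-10 J
Per mole: 2.1995e-10 J × 6.022e23 mol⁻¹ = 1.3245e+14 J/mol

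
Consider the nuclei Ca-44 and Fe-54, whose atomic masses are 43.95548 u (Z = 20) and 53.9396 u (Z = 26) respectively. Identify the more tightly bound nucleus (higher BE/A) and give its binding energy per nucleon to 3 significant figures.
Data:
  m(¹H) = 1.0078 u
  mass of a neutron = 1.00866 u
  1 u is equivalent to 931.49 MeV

Ca-44: Σm = 20(1.0078) + 24(1.00866) = 44.36384 u; Δm = 0.40836 u; E_B = 380.38 MeV; E_B/A = 8.645 MeV
Fe-54: Σm = 26(1.0078) + 28(1.00866) = 54.44528 u; Δm = 0.50568 u; E_B = 471.04 MeV; E_B/A = 8.723 MeV
Fe-54 has the higher binding energy per nucleon, so it is the more tightly bound nucleus.

Fe-54; 8.72 MeV/nucleon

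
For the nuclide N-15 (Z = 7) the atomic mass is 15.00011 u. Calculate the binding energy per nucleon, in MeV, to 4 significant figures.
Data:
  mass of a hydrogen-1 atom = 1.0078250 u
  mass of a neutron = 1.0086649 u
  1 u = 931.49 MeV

7.699 MeV/nucleon

Z = 7, so N = A − Z = 15 − 7 = 8.
Mass of separated nucleons = 7(1.0078250) + 8(1.0086649) = 7.0547750 + 8.0693192 = 15.1240942 u
Mass defect Δm = 15.1240942 − 15.00011 = 0.1239842 u
Binding energy = Δm·c² = 0.1239842 × 931.49 MeV/u = 115.490 MeV
Dividing by A = 15 gives 7.699 MeV per nucleon.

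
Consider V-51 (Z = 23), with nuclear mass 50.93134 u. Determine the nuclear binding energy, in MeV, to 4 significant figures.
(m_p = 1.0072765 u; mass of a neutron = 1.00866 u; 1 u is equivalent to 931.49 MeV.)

445.7 MeV

With 23 protons and 28 neutrons (A = 51):
Mass of separated nucleons = 23(1.0072765) + 28(1.00866) = 23.1673595 + 28.24248 = 51.4098395 u
Δm = 51.4098395 − 50.93134 = 0.4784995 u
Converting to energy: 0.4784995 u × 931.49 MeV/u = 445.717 MeV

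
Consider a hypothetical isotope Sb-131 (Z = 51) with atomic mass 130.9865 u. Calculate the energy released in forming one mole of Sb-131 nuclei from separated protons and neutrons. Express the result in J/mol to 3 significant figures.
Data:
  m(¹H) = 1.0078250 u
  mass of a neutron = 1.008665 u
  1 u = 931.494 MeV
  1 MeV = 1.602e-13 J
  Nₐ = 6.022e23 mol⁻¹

With 51 protons and 80 neutrons (A = 131):
Mass of separated nucleons = 51(1.0078250) + 80(1.008665) = 51.3990750 + 80.693200 = 132.0922750 u
The mass defect is 132.0922750 − 130.9865 = 1.1057750 u.
Binding energy = Δm·c² = 1.1057750 × 931.494 MeV/u = 1030.02 MeV
Per nucleus in joules: 1030.02 MeV × 1.602e-13 J/MeV = 1.6501e-10 J
Per mole: 1.6501e-10 J × 6.022e23 mol⁻¹ = 9.9369e+13 J/mol

9.94e+13 J/mol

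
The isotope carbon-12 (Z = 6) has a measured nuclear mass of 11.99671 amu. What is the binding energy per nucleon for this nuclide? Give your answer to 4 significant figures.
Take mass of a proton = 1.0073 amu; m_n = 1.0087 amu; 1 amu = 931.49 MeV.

The nucleus contains 6 protons and 12 − 6 = 6 neutrons.
Total constituent mass: 6 × 1.0073 + 6 × 1.0087 = 12.0960 amu
Δm = 12.0960 − 11.99671 = 0.09929 amu
Converting to energy: 0.09929 amu × 931.49 MeV/amu = 92.4876 MeV
BE/A = 92.4876 MeV / 12 = 7.707 MeV/nucleon

7.707 MeV/nucleon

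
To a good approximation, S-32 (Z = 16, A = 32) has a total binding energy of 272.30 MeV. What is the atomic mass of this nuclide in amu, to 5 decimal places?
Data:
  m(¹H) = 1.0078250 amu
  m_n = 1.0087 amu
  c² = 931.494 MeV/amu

Mass defect = 272.30 MeV / (931.494 MeV/amu) = 0.2923261 amu
Constituent mass = 16(1.0078250) + 16(1.0087) = 32.2644000 amu
Atomic mass = 32.2644000 − 0.2923261 = 31.9720739 amu ≈ 31.97207 amu (to 5 decimal places)

31.97207 amu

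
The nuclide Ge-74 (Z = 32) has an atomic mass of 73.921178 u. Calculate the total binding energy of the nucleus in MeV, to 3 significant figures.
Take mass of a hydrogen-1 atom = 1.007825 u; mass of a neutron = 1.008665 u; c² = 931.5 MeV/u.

646 MeV

With 32 protons and 42 neutrons (A = 74):
Total constituent mass: 32 × 1.007825 + 42 × 1.008665 = 74.614330 u
The mass defect is 74.614330 − 73.921178 = 0.693152 u.
Converting to energy: 0.693152 u × 931.5 MeV/u = 645.671 MeV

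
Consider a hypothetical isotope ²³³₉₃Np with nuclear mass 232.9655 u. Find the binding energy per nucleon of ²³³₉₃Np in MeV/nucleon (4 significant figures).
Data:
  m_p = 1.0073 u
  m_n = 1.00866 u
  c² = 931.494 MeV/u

7.699 MeV/nucleon

The nucleus contains 93 protons and 233 − 93 = 140 neutrons.
Mass of separated nucleons = 93(1.0073) + 140(1.00866) = 93.6789 + 141.21240 = 234.89130 u
The mass defect is 234.89130 − 232.9655 = 1.92580 u.
Binding energy = Δm·c² = 1.92580 × 931.494 MeV/u = 1793.87 MeV
BE/A = 1793.87 MeV / 233 = 7.699 MeV/nucleon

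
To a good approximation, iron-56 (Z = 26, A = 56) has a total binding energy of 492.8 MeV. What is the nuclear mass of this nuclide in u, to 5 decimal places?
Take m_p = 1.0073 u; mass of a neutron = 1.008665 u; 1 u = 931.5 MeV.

55.92071 u

Mass defect = 492.8 MeV / (931.5 MeV/u) = 0.5290392 u
Constituent mass = 26(1.0073) + 30(1.008665) = 56.449750 u
Nuclear mass = 56.449750 − 0.5290392 = 55.9207108 u ≈ 55.92071 u (to 5 decimal places)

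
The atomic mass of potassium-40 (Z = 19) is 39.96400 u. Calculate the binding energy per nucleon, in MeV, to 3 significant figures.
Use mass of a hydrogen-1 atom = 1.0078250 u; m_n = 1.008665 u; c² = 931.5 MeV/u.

The nucleus contains 19 protons and 40 − 19 = 21 neutrons.
Total constituent mass: 19 × 1.0078250 + 21 × 1.008665 = 40.3306400 u
Δm = 40.3306400 − 39.96400 = 0.3666400 u
Converting to energy: 0.3666400 u × 931.5 MeV/u = 341.525 MeV
BE/A = 341.525 MeV / 40 = 8.538 MeV/nucleon

8.54 MeV/nucleon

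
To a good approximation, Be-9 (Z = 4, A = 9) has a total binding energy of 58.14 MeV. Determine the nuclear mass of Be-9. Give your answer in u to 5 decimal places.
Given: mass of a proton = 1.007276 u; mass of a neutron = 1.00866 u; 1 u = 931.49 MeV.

9.00999 u

Mass defect = 58.14 MeV / (931.49 MeV/u) = 0.0624161 u
Constituent mass = 4(1.007276) + 5(1.00866) = 9.072404 u
Nuclear mass = 9.072404 − 0.0624161 = 9.0099879 u ≈ 9.00999 u (to 5 decimal places)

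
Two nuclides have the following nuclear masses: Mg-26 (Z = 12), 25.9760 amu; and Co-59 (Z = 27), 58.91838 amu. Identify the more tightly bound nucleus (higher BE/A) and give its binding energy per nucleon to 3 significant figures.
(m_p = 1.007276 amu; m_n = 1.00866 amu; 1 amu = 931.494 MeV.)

Co-59; 8.77 MeV/nucleon

Mg-26: Σm = 12(1.007276) + 14(1.00866) = 26.208552 amu; Δm = 0.232552 amu; E_B = 216.62 MeV; E_B/A = 8.332 MeV
Co-59: Σm = 27(1.007276) + 32(1.00866) = 59.473572 amu; Δm = 0.555192 amu; E_B = 517.16 MeV; E_B/A = 8.765 MeV
Co-59 has the higher binding energy per nucleon, so it is the more tightly bound nucleus.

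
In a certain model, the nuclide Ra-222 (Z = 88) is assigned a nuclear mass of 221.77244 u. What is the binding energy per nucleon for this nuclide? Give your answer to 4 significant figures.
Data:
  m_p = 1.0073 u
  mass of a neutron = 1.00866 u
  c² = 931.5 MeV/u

8.519 MeV/nucleon

Mass of separated nucleons = 88(1.0073) + 134(1.00866) = 88.6424 + 135.16044 = 223.80284 u
Δm = 223.80284 − 221.77244 = 2.03040 u
Binding energy = Δm·c² = 2.03040 × 931.5 MeV/u = 1891.32 MeV
Dividing by A = 222 gives 8.519 MeV per nucleon.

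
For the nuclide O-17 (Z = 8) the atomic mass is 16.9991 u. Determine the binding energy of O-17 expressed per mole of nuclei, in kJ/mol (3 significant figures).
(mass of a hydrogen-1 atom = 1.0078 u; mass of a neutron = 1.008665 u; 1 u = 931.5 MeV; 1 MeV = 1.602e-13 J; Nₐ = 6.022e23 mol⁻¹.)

Σm = 8·m(¹H) + 9·m_n = 8.0624 + 9.077985 = 17.140385 u
Δm = 17.140385 − 16.9991 = 0.141285 u
Binding energy = Δm·c² = 0.141285 × 931.5 MeV/u = 131.607 MeV
Per nucleus in joules: 131.607 MeV × 1.602e-13 J/MeV = 2.1083e-11 J
Per mole: 2.1083e-11 J × 6.022e23 mol⁻¹ = 1.2696e+13 J/mol

1.27e+10 kJ/mol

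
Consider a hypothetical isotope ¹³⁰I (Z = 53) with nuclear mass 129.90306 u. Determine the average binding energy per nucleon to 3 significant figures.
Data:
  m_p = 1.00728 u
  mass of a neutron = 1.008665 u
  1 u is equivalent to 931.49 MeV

Σm = 53·m_p + 77·m_n = 53.38584 + 77.667205 = 131.053045 u
Δm = 131.053045 − 129.90306 = 1.149985 u
Binding energy = Δm·c² = 1.149985 × 931.49 MeV/u = 1071.20 MeV
Dividing by A = 130 gives 8.240 MeV per nucleon.

8.24 MeV/nucleon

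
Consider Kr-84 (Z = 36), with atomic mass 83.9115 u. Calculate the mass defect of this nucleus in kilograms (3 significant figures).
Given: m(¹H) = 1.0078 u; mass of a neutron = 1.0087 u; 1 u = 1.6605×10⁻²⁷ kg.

1.31e-27 kg

Total constituent mass: 36 × 1.0078 + 48 × 1.0087 = 84.6984 u
The mass defect is 84.6984 − 83.9115 = 0.7869 u.
In SI units: 0.7869 u × 1.6605×10⁻²⁷ kg/u = 1.3066e-27 kg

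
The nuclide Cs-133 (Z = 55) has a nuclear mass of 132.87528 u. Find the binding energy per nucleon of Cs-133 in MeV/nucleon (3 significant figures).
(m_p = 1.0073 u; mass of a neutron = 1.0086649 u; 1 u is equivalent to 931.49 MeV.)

8.42 MeV/nucleon

Σm = 55·m_p + 78·m_n = 55.4015 + 78.6758622 = 134.0773622 u
Δm = 134.0773622 − 132.87528 = 1.2020822 u
E_B = 1.2020822 × 931.49 = 1119.73 MeV
BE/A = 1119.73 MeV / 133 = 8.419 MeV/nucleon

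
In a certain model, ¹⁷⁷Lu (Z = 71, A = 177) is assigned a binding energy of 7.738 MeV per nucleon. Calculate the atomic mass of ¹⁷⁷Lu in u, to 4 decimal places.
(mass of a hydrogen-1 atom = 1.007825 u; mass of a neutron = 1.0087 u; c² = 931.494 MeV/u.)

177.0074 u

Total binding energy = 177 × 7.738 = 1369.626 MeV
Mass defect = 1369.626 MeV / (931.494 MeV/u) = 1.470354 u
Constituent mass = 71(1.007825) + 106(1.0087) = 178.477775 u
Atomic mass = 178.477775 − 1.470354 = 177.007421 u ≈ 177.0074 u (to 4 decimal places)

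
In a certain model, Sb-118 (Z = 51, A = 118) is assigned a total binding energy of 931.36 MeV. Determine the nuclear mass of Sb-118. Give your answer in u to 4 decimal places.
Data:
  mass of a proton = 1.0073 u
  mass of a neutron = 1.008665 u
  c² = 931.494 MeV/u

117.9530 u

Mass defect = 931.36 MeV / (931.494 MeV/u) = 0.999856 u
Constituent mass = 51(1.0073) + 67(1.008665) = 118.952855 u
Nuclear mass = 118.952855 − 0.999856 = 117.952999 u ≈ 117.9530 u (to 4 decimal places)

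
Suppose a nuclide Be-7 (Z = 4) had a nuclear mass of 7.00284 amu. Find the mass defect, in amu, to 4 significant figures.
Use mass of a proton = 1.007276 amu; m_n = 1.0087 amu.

0.05236 amu

Z = 4, so N = A − Z = 7 − 4 = 3.
Mass of separated nucleons = 4(1.007276) + 3(1.0087) = 4.029104 + 3.0261 = 7.055204 amu
Mass defect Δm = 7.055204 − 7.00284 = 0.052364 amu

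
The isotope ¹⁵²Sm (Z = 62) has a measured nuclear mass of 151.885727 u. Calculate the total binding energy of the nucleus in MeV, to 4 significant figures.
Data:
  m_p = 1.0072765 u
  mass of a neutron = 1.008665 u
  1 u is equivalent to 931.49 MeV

1253 MeV

The nucleus contains 62 protons and 152 − 62 = 90 neutrons.
Total constituent mass: 62 × 1.0072765 + 90 × 1.008665 = 153.2309930 u
Δm = 153.2309930 − 151.885727 = 1.3452660 u
Binding energy = Δm·c² = 1.3452660 × 931.49 MeV/u = 1253.10 MeV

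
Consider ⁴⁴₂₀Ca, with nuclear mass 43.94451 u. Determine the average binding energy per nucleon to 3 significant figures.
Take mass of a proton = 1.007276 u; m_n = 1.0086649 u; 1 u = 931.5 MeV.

8.66 MeV/nucleon

The nucleus contains 20 protons and 44 − 20 = 24 neutrons.
Mass of separated nucleons = 20(1.007276) + 24(1.0086649) = 20.145520 + 24.2079576 = 44.3534776 u
Mass defect Δm = 44.3534776 − 43.94451 = 0.4089676 u
Converting to energy: 0.4089676 u × 931.5 MeV/u = 380.953 MeV
Dividing by A = 44 gives 8.658 MeV per nucleon.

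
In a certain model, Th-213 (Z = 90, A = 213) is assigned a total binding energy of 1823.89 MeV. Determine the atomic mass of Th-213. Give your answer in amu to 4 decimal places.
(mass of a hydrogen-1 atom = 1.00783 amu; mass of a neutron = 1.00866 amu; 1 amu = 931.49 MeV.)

212.8118 amu

Mass defect = 1823.89 MeV / (931.49 MeV/amu) = 1.958035 amu
Constituent mass = 90(1.00783) + 123(1.00866) = 214.76988 amu
Atomic mass = 214.76988 − 1.958035 = 212.811845 amu ≈ 212.8118 amu (to 4 decimal places)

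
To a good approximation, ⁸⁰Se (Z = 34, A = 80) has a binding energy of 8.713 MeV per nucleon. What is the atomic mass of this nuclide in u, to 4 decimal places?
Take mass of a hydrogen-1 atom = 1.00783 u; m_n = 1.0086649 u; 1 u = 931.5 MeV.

79.9165 u

Total binding energy = 80 × 8.713 = 697.040 MeV
Mass defect = 697.040 MeV / (931.5 MeV/u) = 0.748298 u
Constituent mass = 34(1.00783) + 46(1.0086649) = 80.6648054 u
Atomic mass = 80.6648054 − 0.748298 = 79.9165074 u ≈ 79.9165 u (to 4 decimal places)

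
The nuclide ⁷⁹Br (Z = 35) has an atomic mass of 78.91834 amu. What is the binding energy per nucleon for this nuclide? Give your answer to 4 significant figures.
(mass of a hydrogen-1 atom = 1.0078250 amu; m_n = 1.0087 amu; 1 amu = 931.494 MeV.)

8.706 MeV/nucleon

Total constituent mass: 35 × 1.0078250 + 44 × 1.0087 = 79.6566750 amu
The mass defect is 79.6566750 − 78.91834 = 0.7383350 amu.
Binding energy = Δm·c² = 0.7383350 × 931.494 MeV/amu = 687.755 MeV
Per nucleon: 687.755 / 79 = 8.706 MeV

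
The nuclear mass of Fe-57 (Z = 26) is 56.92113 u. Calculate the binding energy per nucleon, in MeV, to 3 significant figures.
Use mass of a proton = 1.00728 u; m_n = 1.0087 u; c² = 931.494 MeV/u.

Z = 26, so N = A − Z = 57 − 26 = 31.
Mass of separated nucleons = 26(1.00728) + 31(1.0087) = 26.18928 + 31.2697 = 57.45898 u
The mass defect is 57.45898 − 56.92113 = 0.53785 u.
Binding energy = Δm·c² = 0.53785 × 931.494 MeV/u = 501.004 MeV
Per nucleon: 501.004 / 57 = 8.790 MeV

8.79 MeV/nucleon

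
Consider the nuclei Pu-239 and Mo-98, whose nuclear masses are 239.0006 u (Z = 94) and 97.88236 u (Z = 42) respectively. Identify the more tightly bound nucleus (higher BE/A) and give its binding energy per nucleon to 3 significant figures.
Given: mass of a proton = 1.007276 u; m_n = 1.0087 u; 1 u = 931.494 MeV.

Mo-98; 8.65 MeV/nucleon

Pu-239: Σm = 94(1.007276) + 145(1.0087) = 240.945444 u; Δm = 1.944844 u; E_B = 1811.6 MeV; E_B/A = 7.580 MeV
Mo-98: Σm = 42(1.007276) + 56(1.0087) = 98.792792 u; Δm = 0.910432 u; E_B = 848.06 MeV; E_B/A = 8.654 MeV
Mo-98 has the higher binding energy per nucleon, so it is the more tightly bound nucleus.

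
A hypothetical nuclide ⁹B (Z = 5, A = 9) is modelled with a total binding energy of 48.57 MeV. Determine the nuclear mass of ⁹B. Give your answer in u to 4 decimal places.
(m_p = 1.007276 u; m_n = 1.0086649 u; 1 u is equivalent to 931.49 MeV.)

9.0189 u

Mass defect = 48.57 MeV / (931.49 MeV/u) = 0.052142 u
Constituent mass = 5(1.007276) + 4(1.0086649) = 9.0710396 u
Nuclear mass = 9.0710396 − 0.052142 = 9.0188976 u ≈ 9.0189 u (to 4 decimal places)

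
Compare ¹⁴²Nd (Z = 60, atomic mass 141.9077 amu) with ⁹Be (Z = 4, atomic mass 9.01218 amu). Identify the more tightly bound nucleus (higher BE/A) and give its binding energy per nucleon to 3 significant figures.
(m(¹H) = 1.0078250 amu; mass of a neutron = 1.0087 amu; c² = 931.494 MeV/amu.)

¹⁴²Nd: Σm = 60(1.0078250) + 82(1.0087) = 143.1829000 amu; Δm = 1.2752000 amu; E_B = 1187.8 MeV; E_B/A = 8.365 MeV
⁹Be: Σm = 4(1.0078250) + 5(1.0087) = 9.0748000 amu; Δm = 0.0626200 amu; E_B = 58.330 MeV; E_B/A = 6.481 MeV
¹⁴²Nd has the higher binding energy per nucleon, so it is the more tightly bound nucleus.

¹⁴²Nd; 8.37 MeV/nucleon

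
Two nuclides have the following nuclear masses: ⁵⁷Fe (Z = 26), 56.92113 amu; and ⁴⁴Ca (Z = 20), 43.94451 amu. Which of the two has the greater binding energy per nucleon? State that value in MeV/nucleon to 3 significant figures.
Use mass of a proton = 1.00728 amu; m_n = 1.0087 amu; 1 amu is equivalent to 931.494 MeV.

⁵⁷Fe: Σm = 26(1.00728) + 31(1.0087) = 57.45898 amu; Δm = 0.53785 amu; E_B = 501.004 MeV; E_B/A = 8.790 MeV
⁴⁴Ca: Σm = 20(1.00728) + 24(1.0087) = 44.35440 amu; Δm = 0.40989 amu; E_B = 381.81 MeV; E_B/A = 8.678 MeV
⁵⁷Fe has the higher binding energy per nucleon, so it is the more tightly bound nucleus.

⁵⁷Fe; 8.79 MeV/nucleon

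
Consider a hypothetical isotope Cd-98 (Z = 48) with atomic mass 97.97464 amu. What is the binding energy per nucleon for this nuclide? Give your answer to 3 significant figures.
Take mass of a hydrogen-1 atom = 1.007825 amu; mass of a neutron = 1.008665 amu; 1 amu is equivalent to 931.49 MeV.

With 48 protons and 50 neutrons (A = 98):
Total constituent mass: 48 × 1.007825 + 50 × 1.008665 = 98.808850 amu
Δm = 98.808850 − 97.97464 = 0.834210 amu
Converting to energy: 0.834210 amu × 931.49 MeV/amu = 777.058 MeV
BE/A = 777.058 MeV / 98 = 7.929 MeV/nucleon

7.93 MeV/nucleon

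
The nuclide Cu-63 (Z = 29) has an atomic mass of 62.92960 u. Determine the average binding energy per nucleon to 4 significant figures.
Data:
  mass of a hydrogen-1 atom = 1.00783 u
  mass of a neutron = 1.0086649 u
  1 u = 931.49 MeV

Z = 29, so N = A − Z = 63 − 29 = 34.
Σm = 29·m(¹H) + 34·m_n = 29.22707 + 34.2946066 = 63.5216766 u
The mass defect is 63.5216766 − 62.92960 = 0.5920766 u.
E_B = 0.5920766 × 931.49 = 551.513 MeV
Per nucleon: 551.513 / 63 = 8.754 MeV

8.754 MeV/nucleon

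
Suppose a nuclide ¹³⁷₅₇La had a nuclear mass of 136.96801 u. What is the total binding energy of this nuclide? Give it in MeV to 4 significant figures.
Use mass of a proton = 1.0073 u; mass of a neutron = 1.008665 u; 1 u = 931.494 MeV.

Total constituent mass: 57 × 1.0073 + 80 × 1.008665 = 138.109300 u
Mass defect Δm = 138.109300 − 136.96801 = 1.141290 u
E_B = 1.141290 × 931.494 = 1063.10 MeV

1063 MeV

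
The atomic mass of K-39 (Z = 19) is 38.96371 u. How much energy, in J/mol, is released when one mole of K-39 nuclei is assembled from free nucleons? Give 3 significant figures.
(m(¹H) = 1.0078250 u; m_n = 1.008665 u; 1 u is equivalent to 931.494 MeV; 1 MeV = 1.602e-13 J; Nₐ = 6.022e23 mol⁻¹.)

With 19 protons and 20 neutrons (A = 39):
Mass of separated nucleons = 19(1.0078250) + 20(1.008665) = 19.1486750 + 20.173300 = 39.3219750 u
Mass defect Δm = 39.3219750 − 38.96371 = 0.3582650 u
Converting to energy: 0.3582650 u × 931.494 MeV/u = 333.722 MeV
Per nucleus in joules: 333.722 MeV × 1.602e-13 J/MeV = 5.3462e-11 J
Per mole: 5.3462e-11 J × 6.022e23 mol⁻¹ = 3.2195e+13 J/mol

3.22e+13 J/mol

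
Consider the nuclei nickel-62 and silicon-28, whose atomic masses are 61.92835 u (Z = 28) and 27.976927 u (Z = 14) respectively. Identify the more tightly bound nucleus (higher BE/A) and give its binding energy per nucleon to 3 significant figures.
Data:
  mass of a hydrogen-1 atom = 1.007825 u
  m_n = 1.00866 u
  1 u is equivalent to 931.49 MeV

nickel-62; 8.79 MeV/nucleon

nickel-62: Σm = 28(1.007825) + 34(1.00866) = 62.513540 u; Δm = 0.585190 u; E_B = 545.10 MeV; E_B/A = 8.792 MeV
silicon-28: Σm = 14(1.007825) + 14(1.00866) = 28.230790 u; Δm = 0.253863 u; E_B = 236.47 MeV; E_B/A = 8.445 MeV
nickel-62 has the higher binding energy per nucleon, so it is the more tightly bound nucleus.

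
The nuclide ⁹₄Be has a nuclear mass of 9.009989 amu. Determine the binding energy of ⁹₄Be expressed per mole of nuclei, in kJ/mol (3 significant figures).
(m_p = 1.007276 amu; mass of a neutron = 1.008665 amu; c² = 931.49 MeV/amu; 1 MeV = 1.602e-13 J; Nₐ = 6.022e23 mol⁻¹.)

With 4 protons and 5 neutrons (A = 9):
Σm = 4·m_p + 5·m_n = 4.029104 + 5.043325 = 9.072429 amu
Mass defect Δm = 9.072429 − 9.009989 = 0.062440 amu
E_B = 0.062440 × 931.49 = 58.1622 MeV
Per nucleus in joules: 58.1622 MeV × 1.602e-13 J/MeV = 9.3176e-12 J
Per mole: 9.3176e-12 J × 6.022e23 mol⁻¹ = 5.6111e+12 J/mol

5.61e+09 kJ/mol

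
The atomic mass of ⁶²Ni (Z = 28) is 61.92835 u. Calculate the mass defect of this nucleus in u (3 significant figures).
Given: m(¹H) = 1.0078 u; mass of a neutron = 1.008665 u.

0.585 u

The nucleus contains 28 protons and 62 − 28 = 34 neutrons.
Σm = 28·m(¹H) + 34·m_n = 28.2184 + 34.294610 = 62.513010 u
Δm = 62.513010 − 61.92835 = 0.584660 u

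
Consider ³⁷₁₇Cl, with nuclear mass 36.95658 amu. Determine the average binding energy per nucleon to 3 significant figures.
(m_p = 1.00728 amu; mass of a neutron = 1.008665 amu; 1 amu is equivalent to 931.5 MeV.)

8.57 MeV/nucleon

The nucleus contains 17 protons and 37 − 17 = 20 neutrons.
Σm = 17·m_p + 20·m_n = 17.12376 + 20.173300 = 37.297060 amu
Δm = 37.297060 − 36.95658 = 0.340480 amu
Converting to energy: 0.340480 amu × 931.5 MeV/amu = 317.157 MeV
Dividing by A = 37 gives 8.572 MeV per nucleon.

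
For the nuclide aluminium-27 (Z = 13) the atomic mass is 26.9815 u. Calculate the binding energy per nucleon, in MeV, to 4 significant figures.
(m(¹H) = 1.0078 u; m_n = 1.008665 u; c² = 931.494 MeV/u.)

Σm = 13·m(¹H) + 14·m_n = 13.1014 + 14.121310 = 27.222710 u
Mass defect Δm = 27.222710 − 26.9815 = 0.241210 u
E_B = 0.241210 × 931.494 = 224.686 MeV
Dividing by A = 27 gives 8.322 MeV per nucleon.

8.322 MeV/nucleon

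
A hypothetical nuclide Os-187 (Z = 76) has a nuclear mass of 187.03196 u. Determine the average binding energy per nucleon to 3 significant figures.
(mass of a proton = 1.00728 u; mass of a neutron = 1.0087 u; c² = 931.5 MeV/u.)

7.41 MeV/nucleon

Total constituent mass: 76 × 1.00728 + 111 × 1.0087 = 188.51898 u
Δm = 188.51898 − 187.03196 = 1.48702 u
E_B = 1.48702 × 931.5 = 1385.16 MeV
Dividing by A = 187 gives 7.407 MeV per nucleon.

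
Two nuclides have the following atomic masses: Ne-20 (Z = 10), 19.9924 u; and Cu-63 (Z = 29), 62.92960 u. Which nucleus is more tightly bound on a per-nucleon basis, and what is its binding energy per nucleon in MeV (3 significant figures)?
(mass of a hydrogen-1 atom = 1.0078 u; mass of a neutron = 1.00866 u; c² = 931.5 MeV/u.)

Cu-63; 8.74 MeV/nucleon

Ne-20: Σm = 10(1.0078) + 10(1.00866) = 20.16460 u; Δm = 0.17220 u; E_B = 160.40 MeV; E_B/A = 8.020 MeV
Cu-63: Σm = 29(1.0078) + 34(1.00866) = 63.52064 u; Δm = 0.59104 u; E_B = 550.55 MeV; E_B/A = 8.739 MeV
Cu-63 has the higher binding energy per nucleon, so it is the more tightly bound nucleus.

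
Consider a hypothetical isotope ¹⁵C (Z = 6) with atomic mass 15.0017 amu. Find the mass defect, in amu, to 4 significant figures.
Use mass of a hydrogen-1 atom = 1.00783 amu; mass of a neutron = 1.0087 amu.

0.1236 amu

With 6 protons and 9 neutrons (A = 15):
Total constituent mass: 6 × 1.00783 + 9 × 1.0087 = 15.12528 amu
Mass defect Δm = 15.12528 − 15.0017 = 0.12358 amu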